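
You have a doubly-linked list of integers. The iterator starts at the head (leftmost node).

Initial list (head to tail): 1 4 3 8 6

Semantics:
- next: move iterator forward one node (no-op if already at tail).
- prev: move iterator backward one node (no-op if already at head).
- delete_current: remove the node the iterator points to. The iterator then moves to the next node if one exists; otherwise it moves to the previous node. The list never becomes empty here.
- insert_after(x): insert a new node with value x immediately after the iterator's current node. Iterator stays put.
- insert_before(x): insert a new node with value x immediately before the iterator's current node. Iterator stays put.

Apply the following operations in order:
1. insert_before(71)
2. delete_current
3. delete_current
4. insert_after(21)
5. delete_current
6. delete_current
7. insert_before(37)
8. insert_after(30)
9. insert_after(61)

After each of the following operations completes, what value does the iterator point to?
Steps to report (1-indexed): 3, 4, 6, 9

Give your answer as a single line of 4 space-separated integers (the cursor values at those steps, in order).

Answer: 3 3 8 8

Derivation:
After 1 (insert_before(71)): list=[71, 1, 4, 3, 8, 6] cursor@1
After 2 (delete_current): list=[71, 4, 3, 8, 6] cursor@4
After 3 (delete_current): list=[71, 3, 8, 6] cursor@3
After 4 (insert_after(21)): list=[71, 3, 21, 8, 6] cursor@3
After 5 (delete_current): list=[71, 21, 8, 6] cursor@21
After 6 (delete_current): list=[71, 8, 6] cursor@8
After 7 (insert_before(37)): list=[71, 37, 8, 6] cursor@8
After 8 (insert_after(30)): list=[71, 37, 8, 30, 6] cursor@8
After 9 (insert_after(61)): list=[71, 37, 8, 61, 30, 6] cursor@8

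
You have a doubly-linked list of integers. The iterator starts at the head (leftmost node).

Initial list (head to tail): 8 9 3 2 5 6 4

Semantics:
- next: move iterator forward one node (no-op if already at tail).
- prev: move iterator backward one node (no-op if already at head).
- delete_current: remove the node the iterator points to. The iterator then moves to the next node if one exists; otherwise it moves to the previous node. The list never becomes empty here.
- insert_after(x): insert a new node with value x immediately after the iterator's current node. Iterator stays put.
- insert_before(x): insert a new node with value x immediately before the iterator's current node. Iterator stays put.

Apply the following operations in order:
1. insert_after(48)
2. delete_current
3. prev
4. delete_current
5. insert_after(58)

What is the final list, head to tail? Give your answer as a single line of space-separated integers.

After 1 (insert_after(48)): list=[8, 48, 9, 3, 2, 5, 6, 4] cursor@8
After 2 (delete_current): list=[48, 9, 3, 2, 5, 6, 4] cursor@48
After 3 (prev): list=[48, 9, 3, 2, 5, 6, 4] cursor@48
After 4 (delete_current): list=[9, 3, 2, 5, 6, 4] cursor@9
After 5 (insert_after(58)): list=[9, 58, 3, 2, 5, 6, 4] cursor@9

Answer: 9 58 3 2 5 6 4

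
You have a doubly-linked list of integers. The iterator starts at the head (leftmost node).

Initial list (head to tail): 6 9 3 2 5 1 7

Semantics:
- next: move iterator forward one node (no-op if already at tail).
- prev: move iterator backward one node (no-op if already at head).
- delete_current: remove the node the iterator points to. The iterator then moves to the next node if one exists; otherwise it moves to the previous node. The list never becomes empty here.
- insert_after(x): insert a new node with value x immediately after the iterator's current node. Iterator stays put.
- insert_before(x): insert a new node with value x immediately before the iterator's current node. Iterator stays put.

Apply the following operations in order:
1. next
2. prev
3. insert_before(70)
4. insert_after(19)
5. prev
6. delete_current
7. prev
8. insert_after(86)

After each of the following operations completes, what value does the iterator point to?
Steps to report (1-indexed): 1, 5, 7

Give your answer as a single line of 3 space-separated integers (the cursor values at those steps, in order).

After 1 (next): list=[6, 9, 3, 2, 5, 1, 7] cursor@9
After 2 (prev): list=[6, 9, 3, 2, 5, 1, 7] cursor@6
After 3 (insert_before(70)): list=[70, 6, 9, 3, 2, 5, 1, 7] cursor@6
After 4 (insert_after(19)): list=[70, 6, 19, 9, 3, 2, 5, 1, 7] cursor@6
After 5 (prev): list=[70, 6, 19, 9, 3, 2, 5, 1, 7] cursor@70
After 6 (delete_current): list=[6, 19, 9, 3, 2, 5, 1, 7] cursor@6
After 7 (prev): list=[6, 19, 9, 3, 2, 5, 1, 7] cursor@6
After 8 (insert_after(86)): list=[6, 86, 19, 9, 3, 2, 5, 1, 7] cursor@6

Answer: 9 70 6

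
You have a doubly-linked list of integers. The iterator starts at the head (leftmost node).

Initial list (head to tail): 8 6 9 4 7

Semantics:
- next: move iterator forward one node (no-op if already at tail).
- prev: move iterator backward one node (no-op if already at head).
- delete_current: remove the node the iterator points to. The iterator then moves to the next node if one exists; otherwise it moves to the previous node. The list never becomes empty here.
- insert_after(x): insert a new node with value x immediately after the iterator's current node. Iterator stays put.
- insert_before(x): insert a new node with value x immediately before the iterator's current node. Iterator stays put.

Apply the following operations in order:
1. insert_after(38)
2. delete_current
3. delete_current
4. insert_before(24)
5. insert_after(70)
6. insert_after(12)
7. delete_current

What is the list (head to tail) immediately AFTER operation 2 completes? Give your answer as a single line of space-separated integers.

Answer: 38 6 9 4 7

Derivation:
After 1 (insert_after(38)): list=[8, 38, 6, 9, 4, 7] cursor@8
After 2 (delete_current): list=[38, 6, 9, 4, 7] cursor@38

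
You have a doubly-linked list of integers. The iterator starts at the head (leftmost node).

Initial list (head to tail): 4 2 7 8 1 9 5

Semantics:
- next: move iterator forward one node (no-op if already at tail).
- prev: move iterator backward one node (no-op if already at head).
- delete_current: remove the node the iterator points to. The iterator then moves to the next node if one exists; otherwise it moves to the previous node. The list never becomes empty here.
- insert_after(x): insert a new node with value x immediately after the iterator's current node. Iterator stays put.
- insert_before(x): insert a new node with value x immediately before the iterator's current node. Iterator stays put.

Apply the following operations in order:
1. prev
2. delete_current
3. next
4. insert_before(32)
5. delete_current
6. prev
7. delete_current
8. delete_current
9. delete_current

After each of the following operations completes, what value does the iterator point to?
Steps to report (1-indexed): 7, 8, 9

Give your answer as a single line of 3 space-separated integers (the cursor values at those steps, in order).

Answer: 8 1 9

Derivation:
After 1 (prev): list=[4, 2, 7, 8, 1, 9, 5] cursor@4
After 2 (delete_current): list=[2, 7, 8, 1, 9, 5] cursor@2
After 3 (next): list=[2, 7, 8, 1, 9, 5] cursor@7
After 4 (insert_before(32)): list=[2, 32, 7, 8, 1, 9, 5] cursor@7
After 5 (delete_current): list=[2, 32, 8, 1, 9, 5] cursor@8
After 6 (prev): list=[2, 32, 8, 1, 9, 5] cursor@32
After 7 (delete_current): list=[2, 8, 1, 9, 5] cursor@8
After 8 (delete_current): list=[2, 1, 9, 5] cursor@1
After 9 (delete_current): list=[2, 9, 5] cursor@9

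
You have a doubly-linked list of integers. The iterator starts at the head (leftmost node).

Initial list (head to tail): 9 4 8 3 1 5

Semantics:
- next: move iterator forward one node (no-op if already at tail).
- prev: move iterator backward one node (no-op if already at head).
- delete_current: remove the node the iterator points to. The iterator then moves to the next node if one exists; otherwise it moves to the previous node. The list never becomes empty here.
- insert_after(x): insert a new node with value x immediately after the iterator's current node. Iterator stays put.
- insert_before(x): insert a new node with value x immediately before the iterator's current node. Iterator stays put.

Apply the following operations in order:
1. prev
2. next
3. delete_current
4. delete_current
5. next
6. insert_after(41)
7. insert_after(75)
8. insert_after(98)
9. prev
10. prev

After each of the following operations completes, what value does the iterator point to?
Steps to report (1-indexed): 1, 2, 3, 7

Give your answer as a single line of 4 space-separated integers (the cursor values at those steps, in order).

After 1 (prev): list=[9, 4, 8, 3, 1, 5] cursor@9
After 2 (next): list=[9, 4, 8, 3, 1, 5] cursor@4
After 3 (delete_current): list=[9, 8, 3, 1, 5] cursor@8
After 4 (delete_current): list=[9, 3, 1, 5] cursor@3
After 5 (next): list=[9, 3, 1, 5] cursor@1
After 6 (insert_after(41)): list=[9, 3, 1, 41, 5] cursor@1
After 7 (insert_after(75)): list=[9, 3, 1, 75, 41, 5] cursor@1
After 8 (insert_after(98)): list=[9, 3, 1, 98, 75, 41, 5] cursor@1
After 9 (prev): list=[9, 3, 1, 98, 75, 41, 5] cursor@3
After 10 (prev): list=[9, 3, 1, 98, 75, 41, 5] cursor@9

Answer: 9 4 8 1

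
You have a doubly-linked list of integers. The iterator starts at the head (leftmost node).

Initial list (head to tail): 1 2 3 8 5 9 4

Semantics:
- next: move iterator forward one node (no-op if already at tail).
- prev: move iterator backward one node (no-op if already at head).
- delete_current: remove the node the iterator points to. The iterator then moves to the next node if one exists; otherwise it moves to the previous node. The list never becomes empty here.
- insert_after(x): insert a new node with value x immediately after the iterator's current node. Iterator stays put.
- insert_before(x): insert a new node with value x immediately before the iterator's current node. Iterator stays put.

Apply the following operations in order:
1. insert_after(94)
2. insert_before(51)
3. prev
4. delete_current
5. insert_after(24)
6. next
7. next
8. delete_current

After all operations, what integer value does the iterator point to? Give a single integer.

After 1 (insert_after(94)): list=[1, 94, 2, 3, 8, 5, 9, 4] cursor@1
After 2 (insert_before(51)): list=[51, 1, 94, 2, 3, 8, 5, 9, 4] cursor@1
After 3 (prev): list=[51, 1, 94, 2, 3, 8, 5, 9, 4] cursor@51
After 4 (delete_current): list=[1, 94, 2, 3, 8, 5, 9, 4] cursor@1
After 5 (insert_after(24)): list=[1, 24, 94, 2, 3, 8, 5, 9, 4] cursor@1
After 6 (next): list=[1, 24, 94, 2, 3, 8, 5, 9, 4] cursor@24
After 7 (next): list=[1, 24, 94, 2, 3, 8, 5, 9, 4] cursor@94
After 8 (delete_current): list=[1, 24, 2, 3, 8, 5, 9, 4] cursor@2

Answer: 2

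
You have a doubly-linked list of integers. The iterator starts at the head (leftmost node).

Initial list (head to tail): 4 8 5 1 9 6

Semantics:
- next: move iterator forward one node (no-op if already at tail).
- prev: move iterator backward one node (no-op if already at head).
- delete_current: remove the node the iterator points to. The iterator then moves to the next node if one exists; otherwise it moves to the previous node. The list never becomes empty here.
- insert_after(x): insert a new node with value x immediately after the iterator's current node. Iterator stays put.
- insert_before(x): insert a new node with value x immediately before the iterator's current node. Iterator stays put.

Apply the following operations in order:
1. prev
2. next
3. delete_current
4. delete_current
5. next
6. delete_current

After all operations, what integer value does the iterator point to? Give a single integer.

After 1 (prev): list=[4, 8, 5, 1, 9, 6] cursor@4
After 2 (next): list=[4, 8, 5, 1, 9, 6] cursor@8
After 3 (delete_current): list=[4, 5, 1, 9, 6] cursor@5
After 4 (delete_current): list=[4, 1, 9, 6] cursor@1
After 5 (next): list=[4, 1, 9, 6] cursor@9
After 6 (delete_current): list=[4, 1, 6] cursor@6

Answer: 6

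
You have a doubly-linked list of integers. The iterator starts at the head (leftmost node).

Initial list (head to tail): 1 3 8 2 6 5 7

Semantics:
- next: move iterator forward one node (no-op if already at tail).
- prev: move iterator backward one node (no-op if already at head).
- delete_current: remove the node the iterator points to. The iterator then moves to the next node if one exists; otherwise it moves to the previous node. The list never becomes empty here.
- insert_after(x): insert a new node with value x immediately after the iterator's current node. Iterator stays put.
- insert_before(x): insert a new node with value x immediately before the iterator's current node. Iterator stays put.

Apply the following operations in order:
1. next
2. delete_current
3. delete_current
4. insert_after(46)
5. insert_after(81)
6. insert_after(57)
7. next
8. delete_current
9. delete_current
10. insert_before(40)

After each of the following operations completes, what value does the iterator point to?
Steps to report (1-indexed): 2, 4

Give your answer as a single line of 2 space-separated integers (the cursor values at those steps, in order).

Answer: 8 2

Derivation:
After 1 (next): list=[1, 3, 8, 2, 6, 5, 7] cursor@3
After 2 (delete_current): list=[1, 8, 2, 6, 5, 7] cursor@8
After 3 (delete_current): list=[1, 2, 6, 5, 7] cursor@2
After 4 (insert_after(46)): list=[1, 2, 46, 6, 5, 7] cursor@2
After 5 (insert_after(81)): list=[1, 2, 81, 46, 6, 5, 7] cursor@2
After 6 (insert_after(57)): list=[1, 2, 57, 81, 46, 6, 5, 7] cursor@2
After 7 (next): list=[1, 2, 57, 81, 46, 6, 5, 7] cursor@57
After 8 (delete_current): list=[1, 2, 81, 46, 6, 5, 7] cursor@81
After 9 (delete_current): list=[1, 2, 46, 6, 5, 7] cursor@46
After 10 (insert_before(40)): list=[1, 2, 40, 46, 6, 5, 7] cursor@46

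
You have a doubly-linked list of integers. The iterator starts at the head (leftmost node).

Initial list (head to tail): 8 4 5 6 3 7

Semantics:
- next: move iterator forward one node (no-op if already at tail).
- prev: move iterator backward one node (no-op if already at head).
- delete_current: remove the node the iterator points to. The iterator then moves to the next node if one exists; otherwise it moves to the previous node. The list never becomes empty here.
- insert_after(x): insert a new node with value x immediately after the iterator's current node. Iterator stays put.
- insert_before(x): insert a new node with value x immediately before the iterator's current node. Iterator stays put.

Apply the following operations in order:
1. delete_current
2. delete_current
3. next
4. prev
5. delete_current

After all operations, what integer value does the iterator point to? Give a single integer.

After 1 (delete_current): list=[4, 5, 6, 3, 7] cursor@4
After 2 (delete_current): list=[5, 6, 3, 7] cursor@5
After 3 (next): list=[5, 6, 3, 7] cursor@6
After 4 (prev): list=[5, 6, 3, 7] cursor@5
After 5 (delete_current): list=[6, 3, 7] cursor@6

Answer: 6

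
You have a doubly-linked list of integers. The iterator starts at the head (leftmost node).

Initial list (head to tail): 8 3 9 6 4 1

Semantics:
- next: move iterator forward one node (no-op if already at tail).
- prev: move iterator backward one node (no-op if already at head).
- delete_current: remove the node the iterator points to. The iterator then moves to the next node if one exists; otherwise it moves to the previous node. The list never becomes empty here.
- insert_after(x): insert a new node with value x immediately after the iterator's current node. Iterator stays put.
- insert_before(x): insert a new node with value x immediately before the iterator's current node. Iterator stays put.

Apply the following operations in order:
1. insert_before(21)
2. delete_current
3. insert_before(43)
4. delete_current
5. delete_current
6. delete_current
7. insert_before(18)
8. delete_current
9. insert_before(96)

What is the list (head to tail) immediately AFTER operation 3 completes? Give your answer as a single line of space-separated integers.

Answer: 21 43 3 9 6 4 1

Derivation:
After 1 (insert_before(21)): list=[21, 8, 3, 9, 6, 4, 1] cursor@8
After 2 (delete_current): list=[21, 3, 9, 6, 4, 1] cursor@3
After 3 (insert_before(43)): list=[21, 43, 3, 9, 6, 4, 1] cursor@3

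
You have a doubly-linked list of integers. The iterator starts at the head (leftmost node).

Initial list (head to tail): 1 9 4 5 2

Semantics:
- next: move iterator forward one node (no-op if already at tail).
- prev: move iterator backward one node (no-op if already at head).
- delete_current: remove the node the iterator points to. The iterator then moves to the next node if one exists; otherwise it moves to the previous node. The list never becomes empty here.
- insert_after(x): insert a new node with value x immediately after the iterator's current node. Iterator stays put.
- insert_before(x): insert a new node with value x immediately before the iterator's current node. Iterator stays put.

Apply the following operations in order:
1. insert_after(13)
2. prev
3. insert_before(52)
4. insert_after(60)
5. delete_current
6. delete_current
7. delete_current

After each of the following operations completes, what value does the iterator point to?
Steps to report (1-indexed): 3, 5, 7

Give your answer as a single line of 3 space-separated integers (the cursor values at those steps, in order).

After 1 (insert_after(13)): list=[1, 13, 9, 4, 5, 2] cursor@1
After 2 (prev): list=[1, 13, 9, 4, 5, 2] cursor@1
After 3 (insert_before(52)): list=[52, 1, 13, 9, 4, 5, 2] cursor@1
After 4 (insert_after(60)): list=[52, 1, 60, 13, 9, 4, 5, 2] cursor@1
After 5 (delete_current): list=[52, 60, 13, 9, 4, 5, 2] cursor@60
After 6 (delete_current): list=[52, 13, 9, 4, 5, 2] cursor@13
After 7 (delete_current): list=[52, 9, 4, 5, 2] cursor@9

Answer: 1 60 9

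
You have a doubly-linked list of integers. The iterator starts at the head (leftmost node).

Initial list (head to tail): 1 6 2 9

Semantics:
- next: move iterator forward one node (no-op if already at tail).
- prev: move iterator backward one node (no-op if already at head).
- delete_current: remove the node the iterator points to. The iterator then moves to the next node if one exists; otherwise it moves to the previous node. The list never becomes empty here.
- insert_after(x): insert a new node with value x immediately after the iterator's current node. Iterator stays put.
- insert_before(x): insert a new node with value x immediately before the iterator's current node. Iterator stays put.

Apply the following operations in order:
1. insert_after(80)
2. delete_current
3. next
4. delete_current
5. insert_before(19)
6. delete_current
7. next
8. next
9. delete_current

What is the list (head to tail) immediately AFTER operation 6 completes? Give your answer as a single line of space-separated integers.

Answer: 80 19 9

Derivation:
After 1 (insert_after(80)): list=[1, 80, 6, 2, 9] cursor@1
After 2 (delete_current): list=[80, 6, 2, 9] cursor@80
After 3 (next): list=[80, 6, 2, 9] cursor@6
After 4 (delete_current): list=[80, 2, 9] cursor@2
After 5 (insert_before(19)): list=[80, 19, 2, 9] cursor@2
After 6 (delete_current): list=[80, 19, 9] cursor@9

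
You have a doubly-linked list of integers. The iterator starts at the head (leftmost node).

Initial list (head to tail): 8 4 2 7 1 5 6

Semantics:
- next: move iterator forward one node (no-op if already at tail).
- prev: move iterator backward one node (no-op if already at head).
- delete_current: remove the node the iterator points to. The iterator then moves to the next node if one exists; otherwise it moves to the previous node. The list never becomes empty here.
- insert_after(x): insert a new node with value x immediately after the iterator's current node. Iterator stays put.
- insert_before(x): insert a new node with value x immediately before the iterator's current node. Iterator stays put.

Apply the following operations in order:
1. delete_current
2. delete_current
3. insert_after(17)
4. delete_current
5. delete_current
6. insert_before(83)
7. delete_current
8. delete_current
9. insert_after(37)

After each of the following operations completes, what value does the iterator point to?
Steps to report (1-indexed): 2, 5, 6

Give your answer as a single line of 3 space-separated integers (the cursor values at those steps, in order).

After 1 (delete_current): list=[4, 2, 7, 1, 5, 6] cursor@4
After 2 (delete_current): list=[2, 7, 1, 5, 6] cursor@2
After 3 (insert_after(17)): list=[2, 17, 7, 1, 5, 6] cursor@2
After 4 (delete_current): list=[17, 7, 1, 5, 6] cursor@17
After 5 (delete_current): list=[7, 1, 5, 6] cursor@7
After 6 (insert_before(83)): list=[83, 7, 1, 5, 6] cursor@7
After 7 (delete_current): list=[83, 1, 5, 6] cursor@1
After 8 (delete_current): list=[83, 5, 6] cursor@5
After 9 (insert_after(37)): list=[83, 5, 37, 6] cursor@5

Answer: 2 7 7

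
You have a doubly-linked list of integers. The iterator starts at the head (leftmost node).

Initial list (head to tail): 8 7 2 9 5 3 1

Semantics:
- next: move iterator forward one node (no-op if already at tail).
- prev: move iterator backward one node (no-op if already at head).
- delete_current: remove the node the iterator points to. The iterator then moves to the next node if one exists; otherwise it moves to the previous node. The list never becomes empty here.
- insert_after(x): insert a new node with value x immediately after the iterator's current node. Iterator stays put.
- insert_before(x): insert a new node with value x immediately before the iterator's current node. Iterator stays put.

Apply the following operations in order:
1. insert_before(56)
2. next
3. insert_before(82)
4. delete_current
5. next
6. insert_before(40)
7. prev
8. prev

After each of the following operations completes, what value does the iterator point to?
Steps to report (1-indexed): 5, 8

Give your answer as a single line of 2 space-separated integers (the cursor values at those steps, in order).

Answer: 9 2

Derivation:
After 1 (insert_before(56)): list=[56, 8, 7, 2, 9, 5, 3, 1] cursor@8
After 2 (next): list=[56, 8, 7, 2, 9, 5, 3, 1] cursor@7
After 3 (insert_before(82)): list=[56, 8, 82, 7, 2, 9, 5, 3, 1] cursor@7
After 4 (delete_current): list=[56, 8, 82, 2, 9, 5, 3, 1] cursor@2
After 5 (next): list=[56, 8, 82, 2, 9, 5, 3, 1] cursor@9
After 6 (insert_before(40)): list=[56, 8, 82, 2, 40, 9, 5, 3, 1] cursor@9
After 7 (prev): list=[56, 8, 82, 2, 40, 9, 5, 3, 1] cursor@40
After 8 (prev): list=[56, 8, 82, 2, 40, 9, 5, 3, 1] cursor@2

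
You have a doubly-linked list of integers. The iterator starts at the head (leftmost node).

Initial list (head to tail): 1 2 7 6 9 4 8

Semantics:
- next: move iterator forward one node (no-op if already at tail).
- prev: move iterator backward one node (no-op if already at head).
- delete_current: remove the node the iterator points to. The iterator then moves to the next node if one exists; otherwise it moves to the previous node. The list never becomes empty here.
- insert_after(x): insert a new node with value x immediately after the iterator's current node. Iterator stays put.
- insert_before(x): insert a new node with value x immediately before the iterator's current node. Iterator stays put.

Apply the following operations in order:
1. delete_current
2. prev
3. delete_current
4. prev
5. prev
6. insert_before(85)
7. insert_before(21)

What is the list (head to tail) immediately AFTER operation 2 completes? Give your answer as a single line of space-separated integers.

After 1 (delete_current): list=[2, 7, 6, 9, 4, 8] cursor@2
After 2 (prev): list=[2, 7, 6, 9, 4, 8] cursor@2

Answer: 2 7 6 9 4 8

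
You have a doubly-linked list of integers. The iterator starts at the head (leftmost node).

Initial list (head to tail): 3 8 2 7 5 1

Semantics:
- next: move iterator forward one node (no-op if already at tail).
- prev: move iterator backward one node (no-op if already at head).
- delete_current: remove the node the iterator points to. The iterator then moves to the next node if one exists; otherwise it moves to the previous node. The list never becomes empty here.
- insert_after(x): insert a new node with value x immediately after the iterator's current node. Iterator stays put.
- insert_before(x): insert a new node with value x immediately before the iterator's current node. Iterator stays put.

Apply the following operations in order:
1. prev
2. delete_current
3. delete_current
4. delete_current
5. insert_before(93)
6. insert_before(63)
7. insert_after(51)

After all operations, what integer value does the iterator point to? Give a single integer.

Answer: 7

Derivation:
After 1 (prev): list=[3, 8, 2, 7, 5, 1] cursor@3
After 2 (delete_current): list=[8, 2, 7, 5, 1] cursor@8
After 3 (delete_current): list=[2, 7, 5, 1] cursor@2
After 4 (delete_current): list=[7, 5, 1] cursor@7
After 5 (insert_before(93)): list=[93, 7, 5, 1] cursor@7
After 6 (insert_before(63)): list=[93, 63, 7, 5, 1] cursor@7
After 7 (insert_after(51)): list=[93, 63, 7, 51, 5, 1] cursor@7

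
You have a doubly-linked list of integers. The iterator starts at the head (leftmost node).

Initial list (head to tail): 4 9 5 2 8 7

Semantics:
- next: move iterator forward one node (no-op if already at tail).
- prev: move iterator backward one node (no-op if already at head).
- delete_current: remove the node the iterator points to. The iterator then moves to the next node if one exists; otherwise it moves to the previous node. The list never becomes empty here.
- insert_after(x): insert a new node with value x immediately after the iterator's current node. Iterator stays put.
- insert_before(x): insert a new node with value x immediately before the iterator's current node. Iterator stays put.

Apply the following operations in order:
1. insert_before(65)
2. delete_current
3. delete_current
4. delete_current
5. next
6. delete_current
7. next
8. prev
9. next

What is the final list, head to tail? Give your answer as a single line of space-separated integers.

Answer: 65 2 7

Derivation:
After 1 (insert_before(65)): list=[65, 4, 9, 5, 2, 8, 7] cursor@4
After 2 (delete_current): list=[65, 9, 5, 2, 8, 7] cursor@9
After 3 (delete_current): list=[65, 5, 2, 8, 7] cursor@5
After 4 (delete_current): list=[65, 2, 8, 7] cursor@2
After 5 (next): list=[65, 2, 8, 7] cursor@8
After 6 (delete_current): list=[65, 2, 7] cursor@7
After 7 (next): list=[65, 2, 7] cursor@7
After 8 (prev): list=[65, 2, 7] cursor@2
After 9 (next): list=[65, 2, 7] cursor@7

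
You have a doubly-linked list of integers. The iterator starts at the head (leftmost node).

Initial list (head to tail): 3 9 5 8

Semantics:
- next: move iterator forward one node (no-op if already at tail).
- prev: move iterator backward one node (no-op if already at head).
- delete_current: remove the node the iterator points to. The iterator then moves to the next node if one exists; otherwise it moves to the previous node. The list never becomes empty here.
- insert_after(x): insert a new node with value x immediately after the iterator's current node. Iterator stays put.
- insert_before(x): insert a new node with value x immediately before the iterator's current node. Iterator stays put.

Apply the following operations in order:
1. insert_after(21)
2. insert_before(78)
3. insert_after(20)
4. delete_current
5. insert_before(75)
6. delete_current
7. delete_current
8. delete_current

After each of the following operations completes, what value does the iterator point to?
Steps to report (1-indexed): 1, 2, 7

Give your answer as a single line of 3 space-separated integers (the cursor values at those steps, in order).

After 1 (insert_after(21)): list=[3, 21, 9, 5, 8] cursor@3
After 2 (insert_before(78)): list=[78, 3, 21, 9, 5, 8] cursor@3
After 3 (insert_after(20)): list=[78, 3, 20, 21, 9, 5, 8] cursor@3
After 4 (delete_current): list=[78, 20, 21, 9, 5, 8] cursor@20
After 5 (insert_before(75)): list=[78, 75, 20, 21, 9, 5, 8] cursor@20
After 6 (delete_current): list=[78, 75, 21, 9, 5, 8] cursor@21
After 7 (delete_current): list=[78, 75, 9, 5, 8] cursor@9
After 8 (delete_current): list=[78, 75, 5, 8] cursor@5

Answer: 3 3 9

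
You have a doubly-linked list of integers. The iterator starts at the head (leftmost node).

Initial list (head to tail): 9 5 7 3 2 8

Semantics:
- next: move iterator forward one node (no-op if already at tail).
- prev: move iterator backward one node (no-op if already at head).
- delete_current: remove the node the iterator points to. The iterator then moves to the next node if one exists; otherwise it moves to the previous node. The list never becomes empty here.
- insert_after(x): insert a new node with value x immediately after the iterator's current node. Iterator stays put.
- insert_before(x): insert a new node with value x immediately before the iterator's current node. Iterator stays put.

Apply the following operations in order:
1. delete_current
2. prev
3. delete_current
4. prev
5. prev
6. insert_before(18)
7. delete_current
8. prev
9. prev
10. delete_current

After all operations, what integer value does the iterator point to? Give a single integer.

After 1 (delete_current): list=[5, 7, 3, 2, 8] cursor@5
After 2 (prev): list=[5, 7, 3, 2, 8] cursor@5
After 3 (delete_current): list=[7, 3, 2, 8] cursor@7
After 4 (prev): list=[7, 3, 2, 8] cursor@7
After 5 (prev): list=[7, 3, 2, 8] cursor@7
After 6 (insert_before(18)): list=[18, 7, 3, 2, 8] cursor@7
After 7 (delete_current): list=[18, 3, 2, 8] cursor@3
After 8 (prev): list=[18, 3, 2, 8] cursor@18
After 9 (prev): list=[18, 3, 2, 8] cursor@18
After 10 (delete_current): list=[3, 2, 8] cursor@3

Answer: 3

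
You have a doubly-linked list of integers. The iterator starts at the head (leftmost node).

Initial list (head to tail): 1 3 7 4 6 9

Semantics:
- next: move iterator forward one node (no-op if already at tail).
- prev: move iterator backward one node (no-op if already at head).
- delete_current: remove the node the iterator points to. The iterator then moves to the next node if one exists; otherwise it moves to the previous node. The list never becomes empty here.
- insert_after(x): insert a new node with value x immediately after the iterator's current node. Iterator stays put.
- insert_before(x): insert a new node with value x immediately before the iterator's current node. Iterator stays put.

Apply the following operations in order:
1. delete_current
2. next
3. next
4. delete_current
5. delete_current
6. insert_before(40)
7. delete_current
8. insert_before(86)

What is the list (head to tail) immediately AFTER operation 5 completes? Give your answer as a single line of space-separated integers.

After 1 (delete_current): list=[3, 7, 4, 6, 9] cursor@3
After 2 (next): list=[3, 7, 4, 6, 9] cursor@7
After 3 (next): list=[3, 7, 4, 6, 9] cursor@4
After 4 (delete_current): list=[3, 7, 6, 9] cursor@6
After 5 (delete_current): list=[3, 7, 9] cursor@9

Answer: 3 7 9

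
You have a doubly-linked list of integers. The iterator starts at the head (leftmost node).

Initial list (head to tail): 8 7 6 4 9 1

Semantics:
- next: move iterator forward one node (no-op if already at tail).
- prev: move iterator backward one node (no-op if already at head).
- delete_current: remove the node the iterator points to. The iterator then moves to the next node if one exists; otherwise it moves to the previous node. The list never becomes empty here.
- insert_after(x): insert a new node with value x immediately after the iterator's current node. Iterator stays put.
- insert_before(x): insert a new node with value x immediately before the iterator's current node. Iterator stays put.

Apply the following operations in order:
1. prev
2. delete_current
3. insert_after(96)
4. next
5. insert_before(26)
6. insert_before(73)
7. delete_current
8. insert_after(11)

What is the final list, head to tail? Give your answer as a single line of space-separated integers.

After 1 (prev): list=[8, 7, 6, 4, 9, 1] cursor@8
After 2 (delete_current): list=[7, 6, 4, 9, 1] cursor@7
After 3 (insert_after(96)): list=[7, 96, 6, 4, 9, 1] cursor@7
After 4 (next): list=[7, 96, 6, 4, 9, 1] cursor@96
After 5 (insert_before(26)): list=[7, 26, 96, 6, 4, 9, 1] cursor@96
After 6 (insert_before(73)): list=[7, 26, 73, 96, 6, 4, 9, 1] cursor@96
After 7 (delete_current): list=[7, 26, 73, 6, 4, 9, 1] cursor@6
After 8 (insert_after(11)): list=[7, 26, 73, 6, 11, 4, 9, 1] cursor@6

Answer: 7 26 73 6 11 4 9 1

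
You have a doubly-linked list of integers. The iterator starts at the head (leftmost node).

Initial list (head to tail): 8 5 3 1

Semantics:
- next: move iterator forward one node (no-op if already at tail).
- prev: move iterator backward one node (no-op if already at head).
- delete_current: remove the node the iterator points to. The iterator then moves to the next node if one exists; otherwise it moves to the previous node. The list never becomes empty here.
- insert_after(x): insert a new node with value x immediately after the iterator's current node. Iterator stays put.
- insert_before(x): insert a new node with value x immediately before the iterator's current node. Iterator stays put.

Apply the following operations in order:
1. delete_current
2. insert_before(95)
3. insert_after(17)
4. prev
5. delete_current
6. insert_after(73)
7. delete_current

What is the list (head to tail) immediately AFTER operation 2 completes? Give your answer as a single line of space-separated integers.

Answer: 95 5 3 1

Derivation:
After 1 (delete_current): list=[5, 3, 1] cursor@5
After 2 (insert_before(95)): list=[95, 5, 3, 1] cursor@5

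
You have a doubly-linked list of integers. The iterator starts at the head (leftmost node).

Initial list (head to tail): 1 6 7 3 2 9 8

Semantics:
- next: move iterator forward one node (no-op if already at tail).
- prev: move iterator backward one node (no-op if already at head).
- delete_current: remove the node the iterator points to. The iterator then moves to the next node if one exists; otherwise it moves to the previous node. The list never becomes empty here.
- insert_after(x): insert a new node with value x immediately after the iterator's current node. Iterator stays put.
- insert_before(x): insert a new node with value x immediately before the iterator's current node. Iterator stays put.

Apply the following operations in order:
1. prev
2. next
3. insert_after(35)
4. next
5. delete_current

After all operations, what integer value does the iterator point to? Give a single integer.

Answer: 7

Derivation:
After 1 (prev): list=[1, 6, 7, 3, 2, 9, 8] cursor@1
After 2 (next): list=[1, 6, 7, 3, 2, 9, 8] cursor@6
After 3 (insert_after(35)): list=[1, 6, 35, 7, 3, 2, 9, 8] cursor@6
After 4 (next): list=[1, 6, 35, 7, 3, 2, 9, 8] cursor@35
After 5 (delete_current): list=[1, 6, 7, 3, 2, 9, 8] cursor@7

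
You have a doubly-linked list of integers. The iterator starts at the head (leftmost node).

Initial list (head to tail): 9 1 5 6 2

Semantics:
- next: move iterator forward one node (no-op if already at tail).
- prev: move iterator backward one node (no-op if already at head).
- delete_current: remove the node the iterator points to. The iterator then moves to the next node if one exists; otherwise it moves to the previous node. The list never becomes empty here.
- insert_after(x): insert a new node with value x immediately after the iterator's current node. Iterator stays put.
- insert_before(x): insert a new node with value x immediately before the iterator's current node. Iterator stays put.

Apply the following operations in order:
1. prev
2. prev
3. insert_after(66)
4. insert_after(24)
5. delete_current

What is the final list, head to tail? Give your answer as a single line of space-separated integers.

Answer: 24 66 1 5 6 2

Derivation:
After 1 (prev): list=[9, 1, 5, 6, 2] cursor@9
After 2 (prev): list=[9, 1, 5, 6, 2] cursor@9
After 3 (insert_after(66)): list=[9, 66, 1, 5, 6, 2] cursor@9
After 4 (insert_after(24)): list=[9, 24, 66, 1, 5, 6, 2] cursor@9
After 5 (delete_current): list=[24, 66, 1, 5, 6, 2] cursor@24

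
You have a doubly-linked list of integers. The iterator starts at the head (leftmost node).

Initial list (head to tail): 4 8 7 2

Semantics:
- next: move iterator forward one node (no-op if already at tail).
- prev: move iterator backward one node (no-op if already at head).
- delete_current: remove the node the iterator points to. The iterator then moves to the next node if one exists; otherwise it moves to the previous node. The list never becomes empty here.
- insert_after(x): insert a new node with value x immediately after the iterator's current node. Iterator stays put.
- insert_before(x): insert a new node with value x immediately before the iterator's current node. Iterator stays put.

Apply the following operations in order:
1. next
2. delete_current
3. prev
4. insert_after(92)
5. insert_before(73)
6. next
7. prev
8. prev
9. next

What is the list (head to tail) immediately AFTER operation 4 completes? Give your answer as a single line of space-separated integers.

After 1 (next): list=[4, 8, 7, 2] cursor@8
After 2 (delete_current): list=[4, 7, 2] cursor@7
After 3 (prev): list=[4, 7, 2] cursor@4
After 4 (insert_after(92)): list=[4, 92, 7, 2] cursor@4

Answer: 4 92 7 2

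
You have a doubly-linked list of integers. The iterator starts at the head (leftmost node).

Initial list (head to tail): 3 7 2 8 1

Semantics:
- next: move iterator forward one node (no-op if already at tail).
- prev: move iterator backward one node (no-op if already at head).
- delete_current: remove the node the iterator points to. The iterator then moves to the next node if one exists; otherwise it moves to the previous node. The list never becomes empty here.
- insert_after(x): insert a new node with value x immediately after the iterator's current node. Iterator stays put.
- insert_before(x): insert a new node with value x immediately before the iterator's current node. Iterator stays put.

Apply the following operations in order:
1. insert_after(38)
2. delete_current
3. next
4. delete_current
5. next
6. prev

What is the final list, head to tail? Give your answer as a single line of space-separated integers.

After 1 (insert_after(38)): list=[3, 38, 7, 2, 8, 1] cursor@3
After 2 (delete_current): list=[38, 7, 2, 8, 1] cursor@38
After 3 (next): list=[38, 7, 2, 8, 1] cursor@7
After 4 (delete_current): list=[38, 2, 8, 1] cursor@2
After 5 (next): list=[38, 2, 8, 1] cursor@8
After 6 (prev): list=[38, 2, 8, 1] cursor@2

Answer: 38 2 8 1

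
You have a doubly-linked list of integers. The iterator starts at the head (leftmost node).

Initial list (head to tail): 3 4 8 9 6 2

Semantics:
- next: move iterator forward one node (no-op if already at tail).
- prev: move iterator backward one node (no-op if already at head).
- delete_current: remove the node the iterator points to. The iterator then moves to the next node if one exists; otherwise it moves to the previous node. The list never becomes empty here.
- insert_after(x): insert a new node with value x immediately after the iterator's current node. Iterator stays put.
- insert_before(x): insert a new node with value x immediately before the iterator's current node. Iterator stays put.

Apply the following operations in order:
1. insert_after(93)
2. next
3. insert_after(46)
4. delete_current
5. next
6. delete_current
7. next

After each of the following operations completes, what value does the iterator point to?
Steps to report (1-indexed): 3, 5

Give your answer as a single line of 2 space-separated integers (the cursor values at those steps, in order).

Answer: 93 4

Derivation:
After 1 (insert_after(93)): list=[3, 93, 4, 8, 9, 6, 2] cursor@3
After 2 (next): list=[3, 93, 4, 8, 9, 6, 2] cursor@93
After 3 (insert_after(46)): list=[3, 93, 46, 4, 8, 9, 6, 2] cursor@93
After 4 (delete_current): list=[3, 46, 4, 8, 9, 6, 2] cursor@46
After 5 (next): list=[3, 46, 4, 8, 9, 6, 2] cursor@4
After 6 (delete_current): list=[3, 46, 8, 9, 6, 2] cursor@8
After 7 (next): list=[3, 46, 8, 9, 6, 2] cursor@9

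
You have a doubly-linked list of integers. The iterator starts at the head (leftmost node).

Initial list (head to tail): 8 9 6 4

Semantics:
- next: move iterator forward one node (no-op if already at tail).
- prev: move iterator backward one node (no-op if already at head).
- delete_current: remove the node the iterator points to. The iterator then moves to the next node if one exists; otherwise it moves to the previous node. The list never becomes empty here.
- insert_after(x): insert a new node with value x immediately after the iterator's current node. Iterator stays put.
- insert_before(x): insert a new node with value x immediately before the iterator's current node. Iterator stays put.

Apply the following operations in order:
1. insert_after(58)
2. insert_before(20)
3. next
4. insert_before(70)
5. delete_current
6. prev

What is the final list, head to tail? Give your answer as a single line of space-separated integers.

After 1 (insert_after(58)): list=[8, 58, 9, 6, 4] cursor@8
After 2 (insert_before(20)): list=[20, 8, 58, 9, 6, 4] cursor@8
After 3 (next): list=[20, 8, 58, 9, 6, 4] cursor@58
After 4 (insert_before(70)): list=[20, 8, 70, 58, 9, 6, 4] cursor@58
After 5 (delete_current): list=[20, 8, 70, 9, 6, 4] cursor@9
After 6 (prev): list=[20, 8, 70, 9, 6, 4] cursor@70

Answer: 20 8 70 9 6 4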